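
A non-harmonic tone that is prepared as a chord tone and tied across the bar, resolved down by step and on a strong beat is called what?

Approach: by preparation — the pitch is first a chord tone, then held (tied or repeated) while the harmony changes under it. Departure: down by step. Metric position: strong.
A prepared dissonance that resolves downward by step — a suspension. (The same figure resolving upward would be a retardation.)

Suspension.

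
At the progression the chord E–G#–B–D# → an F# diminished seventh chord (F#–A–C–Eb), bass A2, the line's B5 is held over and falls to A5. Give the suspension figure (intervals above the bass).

At the second chord the bass is A2. The suspended B5 lies a ninth above the bass; after resolving down by step to A5, the interval above the bass becomes an octave.
Suspension figures are named by those two intervals: 9–8.

9–8 suspension.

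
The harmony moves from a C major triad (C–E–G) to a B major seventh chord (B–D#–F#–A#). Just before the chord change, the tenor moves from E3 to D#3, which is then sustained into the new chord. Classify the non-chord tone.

D#3 is an anticipation.

The harmony at that moment is C major triad (C, E, G); D#3 is not a chord tone.
It is approached by step down from E3 and then sustained as the same pitch into the next harmony.
Arriving early and becoming a chord tone when the harmony changes — an anticipation.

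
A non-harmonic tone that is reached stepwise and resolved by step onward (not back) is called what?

Approach: by step. Departure: by step, continuing in the same direction.
Stepwise on both sides with no change of direction means the note fills in the space between two different chord tones — a passing tone. (Had it turned back to its starting note it would be a neighbor tone instead.)

Passing tone.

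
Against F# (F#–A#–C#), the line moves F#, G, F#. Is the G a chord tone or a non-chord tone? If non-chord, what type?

Non-chord tone — a neighbor tone.

The harmony at that moment is F# major triad (F#, A#, C#); G is not a chord tone.
It is approached by step up from F# and left by step down to F#.
Step away and step back to the same note — a neighbor tone (upper neighbor).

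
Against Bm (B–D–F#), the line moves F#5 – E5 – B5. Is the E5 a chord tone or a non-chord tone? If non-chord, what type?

The harmony at that moment is B minor triad (B, D, F#); E5 is not a chord tone.
It is approached by step down from F#5 and left by leap up to B5.
Step in, leap out — an escape tone.

Non-chord tone — an escape tone.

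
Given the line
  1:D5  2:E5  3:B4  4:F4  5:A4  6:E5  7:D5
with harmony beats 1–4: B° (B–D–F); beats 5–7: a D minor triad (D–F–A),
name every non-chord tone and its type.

The harmony at that moment is B diminished triad (B, D, F); E5 is not a chord tone.
It is approached by step up from D5 and left by leap down to B4.
Step in, leap out — an escape tone.
The harmony at that moment is D minor triad (D, F, A); E5 is not a chord tone.
It is approached by leap up from A4 and left by step down to D5.
Leap in, step out — an appoggiatura.

E5 (beat 2) — escape tone; E5 (beat 6) — appoggiatura.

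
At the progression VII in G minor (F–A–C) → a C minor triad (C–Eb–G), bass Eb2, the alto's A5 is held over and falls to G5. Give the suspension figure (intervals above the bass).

4–3 suspension.

At the second chord the bass is Eb2. The suspended A5 lies a fourth above the bass; after resolving down by step to G5, the interval above the bass becomes a third.
Suspension figures are named by those two intervals: 4–3.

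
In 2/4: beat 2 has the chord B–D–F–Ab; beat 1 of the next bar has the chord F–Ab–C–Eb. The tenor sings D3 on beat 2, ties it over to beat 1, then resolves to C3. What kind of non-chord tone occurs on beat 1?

The harmony at that moment is F minor seventh chord (F, Ab, C, Eb); D3 is not a chord tone.
It is held over (the same pitch as the preceding D3) and left by step down to C3.
Held over from the previous chord and resolving down by step — a suspension.

Suspension.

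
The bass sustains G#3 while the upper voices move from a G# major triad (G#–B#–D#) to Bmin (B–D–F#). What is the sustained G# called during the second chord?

Pedal tone (pedal point).

The harmony at that moment is B minor triad (B, D, F#); G#3 is not a chord tone.
It is held over (the same pitch as the preceding G#3) and then sustained as the same pitch into the next harmony.
Sustained through a change of harmony — a pedal tone.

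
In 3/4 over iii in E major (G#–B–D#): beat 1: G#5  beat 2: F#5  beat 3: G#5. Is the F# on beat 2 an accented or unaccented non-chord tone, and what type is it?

Unaccented neighbor tone.

The harmony at that moment is G# minor triad (G#, B, D#); F#5 is not a chord tone.
It is approached by step down from G#5 and left by step up to G#5.
Step away and step back to the same note — a neighbor tone (lower neighbor).
It falls on a weak beat, so it is unaccented.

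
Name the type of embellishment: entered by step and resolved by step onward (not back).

Passing tone.

Approach: by step. Departure: by step, continuing in the same direction.
Stepwise on both sides with no change of direction means the note fills in the space between two different chord tones — a passing tone. (Had it turned back to its starting note it would be a neighbor tone instead.)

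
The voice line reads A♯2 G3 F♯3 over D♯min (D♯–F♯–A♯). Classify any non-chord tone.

G3 is an appoggiatura.

The harmony at that moment is D♯ minor triad (D♯, F♯, A♯); G3 is not a chord tone.
It is approached by leap up from A♯2 and left by step down to F♯3.
Leap in, step out — an appoggiatura.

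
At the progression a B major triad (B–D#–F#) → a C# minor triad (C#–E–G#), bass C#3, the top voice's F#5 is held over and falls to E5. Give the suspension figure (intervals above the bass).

At the second chord the bass is C#3. The suspended F#5 lies a fourth above the bass; after resolving down by step to E5, the interval above the bass becomes a third.
Suspension figures are named by those two intervals: 4–3.

4–3 suspension.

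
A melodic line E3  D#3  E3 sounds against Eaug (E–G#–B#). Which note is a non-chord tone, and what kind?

The harmony at that moment is E augmented triad (E, G#, B#); D#3 is not a chord tone.
It is approached by step down from E3 and left by step up to E3.
Step away and step back to the same note — a neighbor tone (lower neighbor).

D#3 is a neighbor tone.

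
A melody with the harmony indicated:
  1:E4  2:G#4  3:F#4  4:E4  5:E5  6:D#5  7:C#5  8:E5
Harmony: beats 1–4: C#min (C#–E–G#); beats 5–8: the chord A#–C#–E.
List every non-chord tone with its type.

The harmony at that moment is C# minor triad (C#, E, G#); F#4 is not a chord tone.
It is approached by step down from G#4 and left by step down to E4.
Step in, step out in the same direction — a passing tone.
The harmony at that moment is A# diminished triad (A#, C#, E); D#5 is not a chord tone.
It is approached by step down from E5 and left by step down to C#5.
Step in, step out in the same direction — a passing tone.

F#4 (beat 3) — passing tone; D#5 (beat 6) — passing tone.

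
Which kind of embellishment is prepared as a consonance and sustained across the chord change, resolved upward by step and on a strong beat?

Retardation.

Approach: by preparation — the pitch is first a chord tone, then held (tied or repeated) while the harmony changes under it. Departure: up by step. Metric position: strong.
A prepared dissonance that resolves upward by step — a retardation. (The same figure resolving downward would be a suspension.)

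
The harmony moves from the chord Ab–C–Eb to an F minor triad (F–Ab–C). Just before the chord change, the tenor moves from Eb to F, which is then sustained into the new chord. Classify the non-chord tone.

The harmony at that moment is Ab major triad (Ab, C, Eb); F is not a chord tone.
It is approached by step up from Eb and then sustained as the same pitch into the next harmony.
Arriving early and becoming a chord tone when the harmony changes — an anticipation.

F is an anticipation.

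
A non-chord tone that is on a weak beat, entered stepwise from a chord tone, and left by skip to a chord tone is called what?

Approach: by step. Departure: by leap. Metric position: weak.
Step in, leap out, from a weak position — an escape tone (échappée). (It is the mirror image of the appoggiatura, which leaps in and steps out on a strong beat.)

Escape tone.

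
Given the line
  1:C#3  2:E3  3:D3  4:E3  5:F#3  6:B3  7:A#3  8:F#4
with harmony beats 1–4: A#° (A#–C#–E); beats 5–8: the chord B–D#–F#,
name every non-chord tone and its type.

The harmony at that moment is A# diminished triad (A#, C#, E); D3 is not a chord tone.
It is approached by step down from E3 and left by step up to E3.
Step away and step back to the same note — a neighbor tone (lower neighbor).
The harmony at that moment is B major triad (B, D#, F#); A#3 is not a chord tone.
It is approached by step down from B3 and left by leap up to F#4.
Step in, leap out — an escape tone.

D3 (beat 3) — neighbor tone; A#3 (beat 7) — escape tone.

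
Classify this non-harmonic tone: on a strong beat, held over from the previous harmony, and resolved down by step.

Suspension.

Approach: by preparation — the pitch is first a chord tone, then held (tied or repeated) while the harmony changes under it. Departure: down by step. Metric position: strong.
A prepared dissonance that resolves downward by step — a suspension. (The same figure resolving upward would be a retardation.)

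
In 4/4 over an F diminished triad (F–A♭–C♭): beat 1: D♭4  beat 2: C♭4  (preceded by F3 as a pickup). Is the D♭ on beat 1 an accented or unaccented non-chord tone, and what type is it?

Accented appoggiatura.

The harmony at that moment is F diminished triad (F, A♭, C♭); D♭4 is not a chord tone.
It is approached by leap up from F3 and left by step down to C♭4.
Leap in, step out — an appoggiatura.
It falls on the downbeat, so it is accented.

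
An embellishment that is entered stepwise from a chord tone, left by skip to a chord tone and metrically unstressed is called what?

Escape tone.

Approach: by step. Departure: by leap. Metric position: weak.
Step in, leap out, from a weak position — an escape tone (échappée). (It is the mirror image of the appoggiatura, which leaps in and steps out on a strong beat.)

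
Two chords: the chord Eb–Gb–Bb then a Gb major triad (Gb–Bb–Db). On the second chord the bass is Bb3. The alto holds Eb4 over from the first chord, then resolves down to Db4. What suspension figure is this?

4–3 suspension.

At the second chord the bass is Bb3. The suspended Eb4 lies a fourth above the bass; after resolving down by step to Db4, the interval above the bass becomes a third.
Suspension figures are named by those two intervals: 4–3.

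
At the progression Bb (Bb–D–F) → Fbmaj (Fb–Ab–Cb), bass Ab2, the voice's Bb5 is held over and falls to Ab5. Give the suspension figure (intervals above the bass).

At the second chord the bass is Ab2. The suspended Bb5 lies a ninth above the bass; after resolving down by step to Ab5, the interval above the bass becomes an octave.
Suspension figures are named by those two intervals: 9–8.

9–8 suspension.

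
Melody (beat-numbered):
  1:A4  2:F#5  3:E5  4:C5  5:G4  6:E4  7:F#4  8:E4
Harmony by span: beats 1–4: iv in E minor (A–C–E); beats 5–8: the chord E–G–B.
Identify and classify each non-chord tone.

F#5 (beat 2) — appoggiatura; F#4 (beat 7) — neighbor tone.

The harmony at that moment is A minor triad (A, C, E); F#5 is not a chord tone.
It is approached by leap up from A4 and left by step down to E5.
Leap in, step out — an appoggiatura.
The harmony at that moment is E minor triad (E, G, B); F#4 is not a chord tone.
It is approached by step up from E4 and left by step down to E4.
Step away and step back to the same note — a neighbor tone (upper neighbor).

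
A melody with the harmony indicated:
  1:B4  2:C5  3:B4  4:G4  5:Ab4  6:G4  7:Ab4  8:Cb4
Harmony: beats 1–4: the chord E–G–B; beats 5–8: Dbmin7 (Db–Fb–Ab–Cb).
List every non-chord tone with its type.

The harmony at that moment is E minor triad (E, G, B); C5 is not a chord tone.
It is approached by step up from B4 and left by step down to B4.
Step away and step back to the same note — a neighbor tone (upper neighbor).
The harmony at that moment is Db minor seventh chord (Db, Fb, Ab, Cb); G4 is not a chord tone.
It is approached by step down from Ab4 and left by step up to Ab4.
Step away and step back to the same note — a neighbor tone (lower neighbor).

C5 (beat 2) — neighbor tone; G4 (beat 6) — neighbor tone.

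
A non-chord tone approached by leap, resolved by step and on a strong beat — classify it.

Appoggiatura.

Approach: by leap. Departure: by step. Metric position: strong.
Leap in, step out, in a metrically strong position — an appoggiatura. (It is the mirror image of the escape tone, which steps in and leaps out from a weak position.)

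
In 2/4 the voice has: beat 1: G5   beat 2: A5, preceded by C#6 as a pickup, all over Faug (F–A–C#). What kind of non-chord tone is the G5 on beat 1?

Appoggiatura.

The harmony at that moment is F augmented triad (F, A, C#); G5 is not a chord tone.
It is approached by leap down from C#6 and left by step up to A5.
Leap in, step out, metrically accented — an appoggiatura.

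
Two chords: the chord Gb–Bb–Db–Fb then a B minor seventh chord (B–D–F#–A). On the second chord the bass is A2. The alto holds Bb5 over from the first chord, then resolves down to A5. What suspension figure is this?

At the second chord the bass is A2. The suspended Bb5 lies a ninth above the bass; after resolving down by step to A5, the interval above the bass becomes an octave.
Suspension figures are named by those two intervals: 9–8.

9–8 suspension.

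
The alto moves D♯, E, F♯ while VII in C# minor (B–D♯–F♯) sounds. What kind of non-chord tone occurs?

E is a passing tone.

The harmony at that moment is B major triad (B, D♯, F♯); E is not a chord tone.
It is approached by step up from D♯ and left by step up to F♯.
Step in, step out in the same direction — a passing tone.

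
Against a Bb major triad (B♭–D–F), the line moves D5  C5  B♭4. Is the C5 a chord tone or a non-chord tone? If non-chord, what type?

The harmony at that moment is B♭ major triad (B♭, D, F); C5 is not a chord tone.
It is approached by step down from D5 and left by step down to B♭4.
Step in, step out in the same direction — a passing tone.

Non-chord tone — a passing tone.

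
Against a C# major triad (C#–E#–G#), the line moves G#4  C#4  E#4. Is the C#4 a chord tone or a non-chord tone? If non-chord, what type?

C# major triad contains C#, E#, G#; C# is the root, so it is a chord tone.

Chord tone (the root of C# major triad).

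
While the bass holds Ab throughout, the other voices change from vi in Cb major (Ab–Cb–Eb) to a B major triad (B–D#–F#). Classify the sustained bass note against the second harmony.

Pedal tone (pedal point).

The harmony at that moment is B major triad (B, D#, F#); Ab is not a chord tone.
It is held over (the same pitch as the preceding Ab) and then sustained as the same pitch into the next harmony.
Sustained through a change of harmony — a pedal tone.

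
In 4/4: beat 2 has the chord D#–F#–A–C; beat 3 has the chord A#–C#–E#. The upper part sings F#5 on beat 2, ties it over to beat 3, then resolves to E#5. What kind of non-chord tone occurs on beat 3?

The harmony at that moment is A# minor triad (A#, C#, E#); F#5 is not a chord tone.
It is held over (the same pitch as the preceding F#5) and left by step down to E#5.
Held over from the previous chord and resolving down by step — a suspension.

Suspension.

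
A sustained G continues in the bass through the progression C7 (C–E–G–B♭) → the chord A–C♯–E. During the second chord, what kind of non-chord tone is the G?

The harmony at that moment is A major triad (A, C♯, E); G is not a chord tone.
It is held over (the same pitch as the preceding G) and then sustained as the same pitch into the next harmony.
Sustained through a change of harmony — a pedal tone.

Pedal tone (pedal point).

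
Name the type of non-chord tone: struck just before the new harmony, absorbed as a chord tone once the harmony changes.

Anticipation.

Approach: ahead of the chord change (typically by step), so it is dissonant against the current harmony. Departure: none — the same pitch is restated or held and is a chord tone of the new harmony.
Dissonant first, consonant once the harmony catches up: the note simply arrives early — an anticipation. (The reverse timing, consonant first and dissonant after the change, would be a suspension or retardation.)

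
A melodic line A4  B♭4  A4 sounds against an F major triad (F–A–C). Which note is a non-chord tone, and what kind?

B♭4 is a neighbor tone.

The harmony at that moment is F major triad (F, A, C); B♭4 is not a chord tone.
It is approached by step up from A4 and left by step down to A4.
Step away and step back to the same note — a neighbor tone (upper neighbor).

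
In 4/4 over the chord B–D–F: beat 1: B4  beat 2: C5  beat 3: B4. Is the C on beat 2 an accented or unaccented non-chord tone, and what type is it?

The harmony at that moment is B diminished triad (B, D, F); C5 is not a chord tone.
It is approached by step up from B4 and left by step down to B4.
Step away and step back to the same note — a neighbor tone (upper neighbor).
It falls on a weak beat, so it is unaccented.

Unaccented neighbor tone.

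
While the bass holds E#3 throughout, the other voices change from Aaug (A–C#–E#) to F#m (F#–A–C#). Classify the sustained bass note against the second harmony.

The harmony at that moment is F# minor triad (F#, A, C#); E#3 is not a chord tone.
It is held over (the same pitch as the preceding E#3) and then sustained as the same pitch into the next harmony.
Sustained through a change of harmony — a pedal tone.

Pedal tone (pedal point).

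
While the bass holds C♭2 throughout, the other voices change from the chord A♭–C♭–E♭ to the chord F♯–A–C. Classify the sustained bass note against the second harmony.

Pedal tone (pedal point).

The harmony at that moment is F♯ diminished triad (F♯, A, C); C♭2 is not a chord tone.
It is held over (the same pitch as the preceding C♭2) and then sustained as the same pitch into the next harmony.
Sustained through a change of harmony — a pedal tone.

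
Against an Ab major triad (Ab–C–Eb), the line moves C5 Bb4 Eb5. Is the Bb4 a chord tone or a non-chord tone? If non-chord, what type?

The harmony at that moment is Ab major triad (Ab, C, Eb); Bb4 is not a chord tone.
It is approached by step down from C5 and left by leap up to Eb5.
Step in, leap out — an escape tone.

Non-chord tone — an escape tone.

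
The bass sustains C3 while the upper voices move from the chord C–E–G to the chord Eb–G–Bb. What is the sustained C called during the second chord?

The harmony at that moment is Eb major triad (Eb, G, Bb); C3 is not a chord tone.
It is held over (the same pitch as the preceding C3) and then sustained as the same pitch into the next harmony.
Sustained through a change of harmony — a pedal tone.

Pedal tone (pedal point).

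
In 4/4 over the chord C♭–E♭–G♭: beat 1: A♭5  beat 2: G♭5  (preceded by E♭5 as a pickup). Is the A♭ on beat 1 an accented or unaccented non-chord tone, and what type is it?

The harmony at that moment is C♭ major triad (C♭, E♭, G♭); A♭5 is not a chord tone.
It is approached by leap up from E♭5 and left by step down to G♭5.
Leap in, step out — an appoggiatura.
It falls on the downbeat, so it is accented.

Accented appoggiatura.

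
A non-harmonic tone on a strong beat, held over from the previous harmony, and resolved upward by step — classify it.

Approach: by preparation — the pitch is first a chord tone, then held (tied or repeated) while the harmony changes under it. Departure: up by step. Metric position: strong.
A prepared dissonance that resolves upward by step — a retardation. (The same figure resolving downward would be a suspension.)

Retardation.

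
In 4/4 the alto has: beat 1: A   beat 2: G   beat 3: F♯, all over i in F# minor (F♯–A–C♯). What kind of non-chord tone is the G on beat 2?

Passing tone.

The harmony at that moment is F♯ minor triad (F♯, A, C♯); G is not a chord tone.
It is approached by step down from A and left by step down to F♯.
Step in, step out in the same direction — a passing tone.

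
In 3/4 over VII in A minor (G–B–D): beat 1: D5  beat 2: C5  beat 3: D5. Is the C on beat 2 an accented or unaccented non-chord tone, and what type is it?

Unaccented neighbor tone.

The harmony at that moment is G major triad (G, B, D); C5 is not a chord tone.
It is approached by step down from D5 and left by step up to D5.
Step away and step back to the same note — a neighbor tone (lower neighbor).
It falls on a weak beat, so it is unaccented.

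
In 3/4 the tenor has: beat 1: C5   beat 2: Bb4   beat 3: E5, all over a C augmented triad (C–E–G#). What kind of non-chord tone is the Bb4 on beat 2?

The harmony at that moment is C augmented triad (C, E, G#); Bb4 is not a chord tone.
It is approached by step down from C5 and left by leap up to E5.
Step in, leap out, on a weak beat — an escape tone.

Escape tone.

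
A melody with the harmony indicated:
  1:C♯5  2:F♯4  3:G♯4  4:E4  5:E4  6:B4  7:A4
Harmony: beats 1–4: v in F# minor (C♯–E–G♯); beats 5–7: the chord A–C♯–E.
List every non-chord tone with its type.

The harmony at that moment is C♯ minor triad (C♯, E, G♯); F♯4 is not a chord tone.
It is approached by leap down from C♯5 and left by step up to G♯4.
Leap in, step out — an appoggiatura.
The harmony at that moment is A major triad (A, C♯, E); B4 is not a chord tone.
It is approached by leap up from E4 and left by step down to A4.
Leap in, step out — an appoggiatura.

F♯4 (beat 2) — appoggiatura; B4 (beat 6) — appoggiatura.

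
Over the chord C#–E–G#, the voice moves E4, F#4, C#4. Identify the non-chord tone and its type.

F#4 is an escape tone.

The harmony at that moment is C# minor triad (C#, E, G#); F#4 is not a chord tone.
It is approached by step up from E4 and left by leap down to C#4.
Step in, leap out — an escape tone.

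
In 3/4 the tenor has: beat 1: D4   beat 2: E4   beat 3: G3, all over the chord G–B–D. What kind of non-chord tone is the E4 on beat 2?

The harmony at that moment is G major triad (G, B, D); E4 is not a chord tone.
It is approached by step up from D4 and left by leap down to G3.
Step in, leap out, on a weak beat — an escape tone.

Escape tone.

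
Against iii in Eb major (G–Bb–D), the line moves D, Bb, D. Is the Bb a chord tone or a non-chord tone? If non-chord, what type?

G minor triad contains G, Bb, D; Bb is the third, so it is a chord tone.

Chord tone (the third of G minor triad).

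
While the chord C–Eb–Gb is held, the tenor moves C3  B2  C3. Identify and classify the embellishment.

B2 is a neighbor tone.

The harmony at that moment is C diminished triad (C, Eb, Gb); B2 is not a chord tone.
It is approached by step down from C3 and left by step up to C3.
Step away and step back to the same note — a neighbor tone (lower neighbor).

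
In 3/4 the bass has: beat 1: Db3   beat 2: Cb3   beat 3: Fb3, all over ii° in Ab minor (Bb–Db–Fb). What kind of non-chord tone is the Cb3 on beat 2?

Escape tone.

The harmony at that moment is Bb diminished triad (Bb, Db, Fb); Cb3 is not a chord tone.
It is approached by step down from Db3 and left by leap up to Fb3.
Step in, leap out, on a weak beat — an escape tone.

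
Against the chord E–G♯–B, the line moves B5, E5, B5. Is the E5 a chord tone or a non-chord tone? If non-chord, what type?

E major triad contains E, G♯, B; E is the root, so it is a chord tone.

Chord tone (the root of E major triad).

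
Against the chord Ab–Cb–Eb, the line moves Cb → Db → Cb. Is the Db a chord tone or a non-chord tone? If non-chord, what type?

The harmony at that moment is Ab minor triad (Ab, Cb, Eb); Db is not a chord tone.
It is approached by step up from Cb and left by step down to Cb.
Step away and step back to the same note — a neighbor tone (upper neighbor).

Non-chord tone — a neighbor tone.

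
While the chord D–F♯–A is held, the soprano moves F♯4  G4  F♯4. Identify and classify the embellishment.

The harmony at that moment is D major triad (D, F♯, A); G4 is not a chord tone.
It is approached by step up from F♯4 and left by step down to F♯4.
Step away and step back to the same note — a neighbor tone (upper neighbor).

G4 is a neighbor tone.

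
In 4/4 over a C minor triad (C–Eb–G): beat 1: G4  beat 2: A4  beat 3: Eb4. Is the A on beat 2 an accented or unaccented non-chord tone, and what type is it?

Unaccented escape tone.

The harmony at that moment is C minor triad (C, Eb, G); A4 is not a chord tone.
It is approached by step up from G4 and left by leap down to Eb4.
Step in, leap out — an escape tone.
It falls on a weak beat, so it is unaccented.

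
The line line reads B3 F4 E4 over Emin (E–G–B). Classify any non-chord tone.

F4 is an appoggiatura.

The harmony at that moment is E minor triad (E, G, B); F4 is not a chord tone.
It is approached by leap up from B3 and left by step down to E4.
Leap in, step out — an appoggiatura.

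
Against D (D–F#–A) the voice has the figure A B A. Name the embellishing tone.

B is a neighbor tone.

The harmony at that moment is D major triad (D, F#, A); B is not a chord tone.
It is approached by step up from A and left by step down to A.
Step away and step back to the same note — a neighbor tone (upper neighbor).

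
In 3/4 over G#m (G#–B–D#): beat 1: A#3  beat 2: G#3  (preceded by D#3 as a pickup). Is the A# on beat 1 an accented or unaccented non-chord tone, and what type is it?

The harmony at that moment is G# minor triad (G#, B, D#); A#3 is not a chord tone.
It is approached by leap up from D#3 and left by step down to G#3.
Leap in, step out — an appoggiatura.
It falls on the downbeat, so it is accented.

Accented appoggiatura.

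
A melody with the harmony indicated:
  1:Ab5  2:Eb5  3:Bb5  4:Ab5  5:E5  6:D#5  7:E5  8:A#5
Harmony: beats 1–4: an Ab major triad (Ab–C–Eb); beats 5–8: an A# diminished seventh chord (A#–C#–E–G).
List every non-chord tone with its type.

Bb5 (beat 3) — appoggiatura; D#5 (beat 6) — neighbor tone.

The harmony at that moment is Ab major triad (Ab, C, Eb); Bb5 is not a chord tone.
It is approached by leap up from Eb5 and left by step down to Ab5.
Leap in, step out — an appoggiatura.
The harmony at that moment is A# diminished seventh chord (A#, C#, E, G); D#5 is not a chord tone.
It is approached by step down from E5 and left by step up to E5.
Step away and step back to the same note — a neighbor tone (lower neighbor).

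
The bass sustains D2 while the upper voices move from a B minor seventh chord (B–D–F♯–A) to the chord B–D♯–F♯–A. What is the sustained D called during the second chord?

The harmony at that moment is B dominant seventh chord (B, D♯, F♯, A); D2 is not a chord tone.
It is held over (the same pitch as the preceding D2) and then sustained as the same pitch into the next harmony.
Sustained through a change of harmony — a pedal tone.

Pedal tone (pedal point).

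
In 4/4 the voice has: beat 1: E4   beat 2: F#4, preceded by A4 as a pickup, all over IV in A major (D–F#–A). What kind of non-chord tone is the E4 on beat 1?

The harmony at that moment is D major triad (D, F#, A); E4 is not a chord tone.
It is approached by leap down from A4 and left by step up to F#4.
Leap in, step out, metrically accented — an appoggiatura.

Appoggiatura.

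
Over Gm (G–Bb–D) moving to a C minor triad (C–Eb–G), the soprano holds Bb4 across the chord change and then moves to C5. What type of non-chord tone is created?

The harmony at that moment is C minor triad (C, Eb, G); Bb4 is not a chord tone.
It is held over (the same pitch as the preceding Bb4) and left by step up to C5.
Held over from the previous chord and resolving up by step — a retardation.

Bb4 is a retardation.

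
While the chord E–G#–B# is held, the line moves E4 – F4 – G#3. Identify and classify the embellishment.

F4 is an escape tone.

The harmony at that moment is E augmented triad (E, G#, B#); F4 is not a chord tone.
It is approached by step up from E4 and left by leap down to G#3.
Step in, leap out — an escape tone.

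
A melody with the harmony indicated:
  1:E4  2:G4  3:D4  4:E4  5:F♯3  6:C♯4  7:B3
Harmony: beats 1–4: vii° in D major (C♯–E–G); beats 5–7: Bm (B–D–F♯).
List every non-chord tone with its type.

D4 (beat 3) — appoggiatura; C♯4 (beat 6) — appoggiatura.

The harmony at that moment is C♯ diminished triad (C♯, E, G); D4 is not a chord tone.
It is approached by leap down from G4 and left by step up to E4.
Leap in, step out — an appoggiatura.
The harmony at that moment is B minor triad (B, D, F♯); C♯4 is not a chord tone.
It is approached by leap up from F♯3 and left by step down to B3.
Leap in, step out — an appoggiatura.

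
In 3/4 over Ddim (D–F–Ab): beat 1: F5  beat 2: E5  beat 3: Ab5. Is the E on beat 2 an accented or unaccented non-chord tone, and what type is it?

The harmony at that moment is D diminished triad (D, F, Ab); E5 is not a chord tone.
It is approached by step down from F5 and left by leap up to Ab5.
Step in, leap out — an escape tone.
It falls on a weak beat, so it is unaccented.

Unaccented escape tone.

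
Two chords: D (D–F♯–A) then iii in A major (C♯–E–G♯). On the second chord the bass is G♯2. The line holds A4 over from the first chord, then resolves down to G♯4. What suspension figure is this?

9–8 suspension.

At the second chord the bass is G♯2. The suspended A4 lies a ninth above the bass; after resolving down by step to G♯4, the interval above the bass becomes an octave.
Suspension figures are named by those two intervals: 9–8.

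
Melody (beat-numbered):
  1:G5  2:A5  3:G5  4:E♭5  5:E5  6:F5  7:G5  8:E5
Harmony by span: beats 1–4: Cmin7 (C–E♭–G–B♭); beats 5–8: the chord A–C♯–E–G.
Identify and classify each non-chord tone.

A5 (beat 2) — neighbor tone; F5 (beat 6) — passing tone.

The harmony at that moment is C minor seventh chord (C, E♭, G, B♭); A5 is not a chord tone.
It is approached by step up from G5 and left by step down to G5.
Step away and step back to the same note — a neighbor tone (upper neighbor).
The harmony at that moment is A dominant seventh chord (A, C♯, E, G); F5 is not a chord tone.
It is approached by step up from E5 and left by step up to G5.
Step in, step out in the same direction — a passing tone.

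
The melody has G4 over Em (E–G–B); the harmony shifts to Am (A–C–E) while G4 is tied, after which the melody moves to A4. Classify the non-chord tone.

The harmony at that moment is A minor triad (A, C, E); G4 is not a chord tone.
It is held over (the same pitch as the preceding G4) and left by step up to A4.
Held over from the previous chord and resolving up by step — a retardation.

G4 is a retardation.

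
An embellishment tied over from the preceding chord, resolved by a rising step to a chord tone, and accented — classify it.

Approach: by preparation — the pitch is first a chord tone, then held (tied or repeated) while the harmony changes under it. Departure: up by step. Metric position: strong.
A prepared dissonance that resolves upward by step — a retardation. (The same figure resolving downward would be a suspension.)

Retardation.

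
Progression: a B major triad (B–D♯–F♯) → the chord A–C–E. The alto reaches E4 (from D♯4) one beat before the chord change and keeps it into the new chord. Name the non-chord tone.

E4 is an anticipation.

The harmony at that moment is B major triad (B, D♯, F♯); E4 is not a chord tone.
It is approached by step up from D♯4 and then sustained as the same pitch into the next harmony.
Arriving early and becoming a chord tone when the harmony changes — an anticipation.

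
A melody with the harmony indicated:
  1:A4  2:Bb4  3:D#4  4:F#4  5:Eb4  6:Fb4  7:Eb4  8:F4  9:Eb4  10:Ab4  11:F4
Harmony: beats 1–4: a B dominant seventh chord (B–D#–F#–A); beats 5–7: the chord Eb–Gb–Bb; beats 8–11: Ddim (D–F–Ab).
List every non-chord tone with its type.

Bb4 (beat 2) — escape tone; Fb4 (beat 6) — neighbor tone; Eb4 (beat 9) — escape tone.

The harmony at that moment is B dominant seventh chord (B, D#, F#, A); Bb4 is not a chord tone.
It is approached by step up from A4 and left by leap down to D#4.
Step in, leap out — an escape tone.
The harmony at that moment is Eb minor triad (Eb, Gb, Bb); Fb4 is not a chord tone.
It is approached by step up from Eb4 and left by step down to Eb4.
Step away and step back to the same note — a neighbor tone (upper neighbor).
The harmony at that moment is D diminished triad (D, F, Ab); Eb4 is not a chord tone.
It is approached by step down from F4 and left by leap up to Ab4.
Step in, leap out — an escape tone.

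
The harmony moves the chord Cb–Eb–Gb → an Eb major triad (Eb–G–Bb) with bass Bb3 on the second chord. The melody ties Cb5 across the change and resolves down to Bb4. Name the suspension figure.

9–8 suspension.

At the second chord the bass is Bb3. The suspended Cb5 lies a ninth above the bass; after resolving down by step to Bb4, the interval above the bass becomes an octave.
Suspension figures are named by those two intervals: 9–8.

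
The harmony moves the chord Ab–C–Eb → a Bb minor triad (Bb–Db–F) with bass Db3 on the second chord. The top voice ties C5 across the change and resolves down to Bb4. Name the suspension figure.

7–6 suspension.

At the second chord the bass is Db3. The suspended C5 lies a seventh above the bass; after resolving down by step to Bb4, the interval above the bass becomes a sixth.
Suspension figures are named by those two intervals: 7–6.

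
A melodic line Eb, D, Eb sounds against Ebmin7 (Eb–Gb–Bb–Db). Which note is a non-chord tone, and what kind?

The harmony at that moment is Eb minor seventh chord (Eb, Gb, Bb, Db); D is not a chord tone.
It is approached by step down from Eb and left by step up to Eb.
Step away and step back to the same note — a neighbor tone (lower neighbor).

D is a neighbor tone.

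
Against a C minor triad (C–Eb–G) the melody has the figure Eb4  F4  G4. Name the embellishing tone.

The harmony at that moment is C minor triad (C, Eb, G); F4 is not a chord tone.
It is approached by step up from Eb4 and left by step up to G4.
Step in, step out in the same direction — a passing tone.

F4 is a passing tone.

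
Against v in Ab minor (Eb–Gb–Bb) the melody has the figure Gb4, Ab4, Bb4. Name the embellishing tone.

The harmony at that moment is Eb minor triad (Eb, Gb, Bb); Ab4 is not a chord tone.
It is approached by step up from Gb4 and left by step up to Bb4.
Step in, step out in the same direction — a passing tone.

Ab4 is a passing tone.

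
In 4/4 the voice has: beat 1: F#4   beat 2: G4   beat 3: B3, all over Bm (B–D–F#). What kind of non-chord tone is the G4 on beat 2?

Escape tone.

The harmony at that moment is B minor triad (B, D, F#); G4 is not a chord tone.
It is approached by step up from F#4 and left by leap down to B3.
Step in, leap out, on a weak beat — an escape tone.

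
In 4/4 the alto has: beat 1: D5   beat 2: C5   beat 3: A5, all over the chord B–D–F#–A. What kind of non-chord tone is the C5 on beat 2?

The harmony at that moment is B minor seventh chord (B, D, F#, A); C5 is not a chord tone.
It is approached by step down from D5 and left by leap up to A5.
Step in, leap out, on a weak beat — an escape tone.

Escape tone.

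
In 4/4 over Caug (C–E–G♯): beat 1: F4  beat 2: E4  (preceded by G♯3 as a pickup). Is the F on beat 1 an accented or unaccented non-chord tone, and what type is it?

Accented appoggiatura.

The harmony at that moment is C augmented triad (C, E, G♯); F4 is not a chord tone.
It is approached by leap up from G♯3 and left by step down to E4.
Leap in, step out — an appoggiatura.
It falls on the downbeat, so it is accented.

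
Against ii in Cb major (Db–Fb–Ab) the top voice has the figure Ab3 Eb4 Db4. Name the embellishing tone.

Eb4 is an appoggiatura.

The harmony at that moment is Db minor triad (Db, Fb, Ab); Eb4 is not a chord tone.
It is approached by leap up from Ab3 and left by step down to Db4.
Leap in, step out — an appoggiatura.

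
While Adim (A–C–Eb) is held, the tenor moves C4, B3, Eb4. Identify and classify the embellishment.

The harmony at that moment is A diminished triad (A, C, Eb); B3 is not a chord tone.
It is approached by step down from C4 and left by leap up to Eb4.
Step in, leap out — an escape tone.

B3 is an escape tone.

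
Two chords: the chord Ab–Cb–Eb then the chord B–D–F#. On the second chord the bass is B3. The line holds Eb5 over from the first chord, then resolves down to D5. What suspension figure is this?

4–3 suspension.

At the second chord the bass is B3. The suspended Eb5 lies a fourth above the bass; after resolving down by step to D5, the interval above the bass becomes a third.
Suspension figures are named by those two intervals: 4–3.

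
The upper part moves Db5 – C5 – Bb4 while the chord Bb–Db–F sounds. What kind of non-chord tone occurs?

C5 is a passing tone.

The harmony at that moment is Bb minor triad (Bb, Db, F); C5 is not a chord tone.
It is approached by step down from Db5 and left by step down to Bb4.
Step in, step out in the same direction — a passing tone.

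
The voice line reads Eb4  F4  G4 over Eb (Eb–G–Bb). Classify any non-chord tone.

The harmony at that moment is Eb major triad (Eb, G, Bb); F4 is not a chord tone.
It is approached by step up from Eb4 and left by step up to G4.
Step in, step out in the same direction — a passing tone.

F4 is a passing tone.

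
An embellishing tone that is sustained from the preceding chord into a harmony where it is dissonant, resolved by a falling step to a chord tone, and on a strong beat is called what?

Approach: by preparation — the pitch is first a chord tone, then held (tied or repeated) while the harmony changes under it. Departure: down by step. Metric position: strong.
A prepared dissonance that resolves downward by step — a suspension. (The same figure resolving upward would be a retardation.)

Suspension.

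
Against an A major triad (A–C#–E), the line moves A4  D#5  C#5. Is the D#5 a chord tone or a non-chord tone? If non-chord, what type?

The harmony at that moment is A major triad (A, C#, E); D#5 is not a chord tone.
It is approached by leap up from A4 and left by step down to C#5.
Leap in, step out — an appoggiatura.

Non-chord tone — an appoggiatura.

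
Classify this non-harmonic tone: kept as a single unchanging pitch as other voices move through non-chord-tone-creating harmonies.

Pedal tone.

Approach: none. Departure: none — a single pitch is sustained while the chords change around it, passing through harmonies that do not contain it.
No melodic motion at all; the dissonance is created entirely by the moving harmonies against the stationary note — a pedal tone (pedal point).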